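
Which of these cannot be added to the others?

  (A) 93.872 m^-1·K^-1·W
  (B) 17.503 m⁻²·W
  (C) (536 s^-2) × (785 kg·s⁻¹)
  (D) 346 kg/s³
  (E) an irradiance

(A)

In SI base units:
  (A) W·m⁻¹·K⁻¹ = J·s⁻¹·m⁻¹·K⁻¹ = kg·m·s⁻³·K⁻¹
  (B) W·m⁻² = J·s⁻¹·m⁻² = kg·s⁻³
  (C) [s⁻²] · [kg·s⁻¹] = kg·s⁻³
  (D) kg·s⁻³
  (E) [irradiance] = kg·s⁻³
All reduce to kg·s⁻³ except (A), which is kg·m·s⁻³·K⁻¹.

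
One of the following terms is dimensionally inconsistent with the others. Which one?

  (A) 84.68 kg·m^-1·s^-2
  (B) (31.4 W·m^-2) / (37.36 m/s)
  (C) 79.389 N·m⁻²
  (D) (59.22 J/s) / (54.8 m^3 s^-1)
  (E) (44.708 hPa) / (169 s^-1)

(E)

Dimensions:
  (A) kg·m⁻¹·s⁻²
  (B) [kg·s⁻³] / [m·s⁻¹] = kg·m⁻¹·s⁻²
  (C) N·m⁻² = kg·m·s⁻²·m⁻² = kg·m⁻¹·s⁻²
  (D) [kg·m²·s⁻³] / [m³·s⁻¹] = kg·m⁻¹·s⁻²
  (E) [kg·m⁻¹·s⁻²] / [s⁻¹] = kg·m⁻¹·s⁻¹
All reduce to kg·m⁻¹·s⁻² except (E), which is kg·m⁻¹·s⁻¹.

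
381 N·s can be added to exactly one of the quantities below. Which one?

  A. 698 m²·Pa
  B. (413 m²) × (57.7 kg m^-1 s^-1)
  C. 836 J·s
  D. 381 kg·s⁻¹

B.

Reference: N·s = kg·m·s⁻²·s = kg·m·s⁻¹.
Each option:
  A. Pa·m² = N·m⁻²·m² = kg·m·s⁻²
  B. [m²] · [kg·m⁻¹·s⁻¹] = kg·m·s⁻¹  ← same
  C. J·s = N·m·s = kg·m²·s⁻¹
  D. kg·s⁻¹
Only B. matches kg·m·s⁻¹.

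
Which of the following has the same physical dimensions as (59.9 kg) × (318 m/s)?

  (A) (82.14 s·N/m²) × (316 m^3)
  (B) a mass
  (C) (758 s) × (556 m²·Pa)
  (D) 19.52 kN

Reference: [kg] · [m·s⁻¹] = kg·m·s⁻¹.
Each option:
  (A) [kg·m⁻¹·s⁻¹] · [m³] = kg·m²·s⁻¹
  (B) [mass] = kg
  (C) [s] · [kg·m·s⁻²] = kg·m·s⁻¹  ← same
  (D) N = kg·m·s⁻²
Only (C) matches kg·m·s⁻¹.

(C)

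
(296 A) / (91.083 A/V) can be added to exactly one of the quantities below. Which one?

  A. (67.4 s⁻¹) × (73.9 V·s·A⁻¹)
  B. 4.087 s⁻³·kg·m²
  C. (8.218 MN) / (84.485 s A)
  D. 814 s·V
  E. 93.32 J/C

Reference: [A] / [kg⁻¹·m⁻²·s³·A²] = kg·m²·s⁻³·A⁻¹.
Each option:
  A. [s⁻¹] · [kg·m²·s⁻²·A⁻²] = kg·m²·s⁻³·A⁻²
  B. kg·m²·s⁻³
  C. [kg·m·s⁻²] / [s·A] = kg·m·s⁻³·A⁻¹
  D. V·s = J·C⁻¹·s = kg·m²·s⁻²·A⁻¹
  E. J·C⁻¹ = N·m·(s·A)⁻¹ = kg·m²·s⁻³·A⁻¹  ← same
Only E. matches kg·m²·s⁻³·A⁻¹.

E.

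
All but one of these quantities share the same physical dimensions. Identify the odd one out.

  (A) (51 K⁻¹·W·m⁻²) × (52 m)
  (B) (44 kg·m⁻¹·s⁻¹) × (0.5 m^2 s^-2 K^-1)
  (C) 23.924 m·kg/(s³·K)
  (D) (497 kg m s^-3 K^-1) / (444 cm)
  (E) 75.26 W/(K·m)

Reduce each to base SI dimensions:
  (A) [kg·s⁻³·K⁻¹] · [m] = kg·m·s⁻³·K⁻¹
  (B) [kg·m⁻¹·s⁻¹] · [m²·s⁻²·K⁻¹] = kg·m·s⁻³·K⁻¹
  (C) kg·m·s⁻³·K⁻¹
  (D) [kg·m·s⁻³·K⁻¹] / [m] = kg·s⁻³·K⁻¹
  (E) W·m⁻¹·K⁻¹ = J·s⁻¹·m⁻¹·K⁻¹ = kg·m·s⁻³·K⁻¹
All reduce to kg·m·s⁻³·K⁻¹ except (D), which is kg·s⁻³·K⁻¹.

(D)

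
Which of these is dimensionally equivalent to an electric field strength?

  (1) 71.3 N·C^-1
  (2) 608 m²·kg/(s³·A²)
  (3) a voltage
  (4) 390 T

(1)

Reference: [electric field strength] = kg·m·s⁻³·A⁻¹.
Each option:
  (1) N·C⁻¹ = kg·m·s⁻²·(s·A)⁻¹ = kg·m·s⁻³·A⁻¹  ← same
  (2) kg·m²·s⁻³·A⁻²
  (3) [voltage] = kg·m²·s⁻³·A⁻¹
  (4) T = Wb·m⁻² = kg·s⁻²·A⁻¹
Only (1) matches kg·m·s⁻³·A⁻¹.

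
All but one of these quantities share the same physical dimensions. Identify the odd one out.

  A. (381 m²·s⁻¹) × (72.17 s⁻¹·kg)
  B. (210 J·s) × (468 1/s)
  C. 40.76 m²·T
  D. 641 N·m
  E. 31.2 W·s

Work out the base dimensions of each:
  A. [m²·s⁻¹] · [kg·s⁻¹] = kg·m²·s⁻²
  B. [kg·m²·s⁻¹] · [s⁻¹] = kg·m²·s⁻²
  C. T·m² = Wb·m⁻²·m² = kg·m²·s⁻²·A⁻¹
  D. N·m = kg·m·s⁻²·m = kg·m²·s⁻²
  E. W·s = J·s⁻¹·s = kg·m²·s⁻²
All reduce to kg·m²·s⁻² except C., which is kg·m²·s⁻²·A⁻¹.

C.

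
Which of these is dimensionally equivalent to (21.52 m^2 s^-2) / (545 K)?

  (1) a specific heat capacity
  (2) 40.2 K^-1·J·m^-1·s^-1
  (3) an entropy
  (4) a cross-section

(1)

Reference: [m²·s⁻²] / [K] = m²·s⁻²·K⁻¹.
Each option:
  (1) [specific heat capacity] = m²·s⁻²·K⁻¹  ← same
  (2) J·s⁻¹·m⁻¹·K⁻¹ = N·m·s⁻¹·m⁻¹·K⁻¹ = kg·m·s⁻³·K⁻¹
  (3) [entropy] = kg·m²·s⁻²·K⁻¹
  (4) [cross-section] = m²
Only (1) matches m²·s⁻²·K⁻¹.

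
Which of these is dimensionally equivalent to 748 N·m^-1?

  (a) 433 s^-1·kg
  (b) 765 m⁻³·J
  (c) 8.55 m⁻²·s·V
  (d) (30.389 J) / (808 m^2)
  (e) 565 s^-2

Reference: N·m⁻¹ = kg·m·s⁻²·m⁻¹ = kg·s⁻².
Each option:
  (a) kg·s⁻¹
  (b) J·m⁻³ = N·m·m⁻³ = kg·m⁻¹·s⁻²
  (c) V·s·m⁻² = J·C⁻¹·s·m⁻² = kg·s⁻²·A⁻¹
  (d) [kg·m²·s⁻²] / [m²] = kg·s⁻²  ← same
  (e) s⁻²
Only (d) matches kg·s⁻².

(d)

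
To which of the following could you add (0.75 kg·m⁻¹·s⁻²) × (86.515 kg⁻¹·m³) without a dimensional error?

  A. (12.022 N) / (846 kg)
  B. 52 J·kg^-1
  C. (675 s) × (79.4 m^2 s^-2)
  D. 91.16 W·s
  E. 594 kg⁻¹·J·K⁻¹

B.

Reference: [kg·m⁻¹·s⁻²] · [kg⁻¹·m³] = m²·s⁻².
Each option:
  A. [kg·m·s⁻²] / [kg] = m·s⁻²
  B. J·kg⁻¹ = N·m·kg⁻¹ = m²·s⁻²  ← same
  C. [s] · [m²·s⁻²] = m²·s⁻¹
  D. W·s = J·s⁻¹·s = kg·m²·s⁻²
  E. J·kg⁻¹·K⁻¹ = N·m·kg⁻¹·K⁻¹ = m²·s⁻²·K⁻¹
Only B. matches m²·s⁻².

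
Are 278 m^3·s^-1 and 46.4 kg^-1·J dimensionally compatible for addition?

In SI base units:
  278 m^3·s^-1:  m³·s⁻¹
  46.4 kg^-1·J:  J·kg⁻¹ = N·m·kg⁻¹ = m²·s⁻²
m³·s⁻¹ ≠ m²·s⁻², so they cannot be added.

No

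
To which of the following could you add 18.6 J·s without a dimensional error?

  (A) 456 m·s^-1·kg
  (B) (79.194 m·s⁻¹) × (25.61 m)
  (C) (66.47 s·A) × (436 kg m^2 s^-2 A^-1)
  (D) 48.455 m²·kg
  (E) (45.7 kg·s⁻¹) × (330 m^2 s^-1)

(C)

Reference: J·s = N·m·s = kg·m²·s⁻¹.
Each option:
  (A) kg·m·s⁻¹
  (B) [m·s⁻¹] · [m] = m²·s⁻¹
  (C) [s·A] · [kg·m²·s⁻²·A⁻¹] = kg·m²·s⁻¹  ← same
  (D) kg·m²
  (E) [kg·s⁻¹] · [m²·s⁻¹] = kg·m²·s⁻²
Only (C) matches kg·m²·s⁻¹.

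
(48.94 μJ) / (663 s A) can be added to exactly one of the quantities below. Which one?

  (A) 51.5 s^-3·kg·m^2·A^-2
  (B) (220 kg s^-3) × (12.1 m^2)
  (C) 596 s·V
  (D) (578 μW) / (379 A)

(D)

Reference: [kg·m²·s⁻²] / [s·A] = kg·m²·s⁻³·A⁻¹.
Each option:
  (A) kg·m²·s⁻³·A⁻²
  (B) [kg·s⁻³] · [m²] = kg·m²·s⁻³
  (C) V·s = J·C⁻¹·s = kg·m²·s⁻²·A⁻¹
  (D) [kg·m²·s⁻³] / [A] = kg·m²·s⁻³·A⁻¹  ← same
Only (D) matches kg·m²·s⁻³·A⁻¹.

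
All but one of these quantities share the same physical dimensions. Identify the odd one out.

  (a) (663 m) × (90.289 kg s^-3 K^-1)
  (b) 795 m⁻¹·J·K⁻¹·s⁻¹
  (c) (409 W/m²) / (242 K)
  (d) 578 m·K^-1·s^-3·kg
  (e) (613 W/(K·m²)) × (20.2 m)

Work out the base dimensions of each:
  (a) [m] · [kg·s⁻³·K⁻¹] = kg·m·s⁻³·K⁻¹
  (b) J·s⁻¹·m⁻¹·K⁻¹ = N·m·s⁻¹·m⁻¹·K⁻¹ = kg·m·s⁻³·K⁻¹
  (c) [kg·s⁻³] / [K] = kg·s⁻³·K⁻¹
  (d) kg·m·s⁻³·K⁻¹
  (e) [kg·s⁻³·K⁻¹] · [m] = kg·m·s⁻³·K⁻¹
All reduce to kg·m·s⁻³·K⁻¹ except (c), which is kg·s⁻³·K⁻¹.

(c)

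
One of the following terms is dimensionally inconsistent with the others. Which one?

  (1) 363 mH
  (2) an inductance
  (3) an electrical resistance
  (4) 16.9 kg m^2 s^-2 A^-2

(3)

Reduce each to base SI dimensions:
  (1) H = V·s·A⁻¹ = kg·m²·s⁻²·A⁻²
  (2) [inductance] = kg·m²·s⁻²·A⁻²
  (3) [electrical resistance] = kg·m²·s⁻³·A⁻²
  (4) kg·m²·s⁻²·A⁻²
All reduce to kg·m²·s⁻²·A⁻² except (3), which is kg·m²·s⁻³·A⁻².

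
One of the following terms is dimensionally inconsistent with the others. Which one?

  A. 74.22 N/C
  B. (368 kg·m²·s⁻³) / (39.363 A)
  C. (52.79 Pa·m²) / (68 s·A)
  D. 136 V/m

In SI base units:
  A. N·C⁻¹ = kg·m·s⁻²·(s·A)⁻¹ = kg·m·s⁻³·A⁻¹
  B. [kg·m²·s⁻³] / [A] = kg·m²·s⁻³·A⁻¹
  C. [kg·m·s⁻²] / [s·A] = kg·m·s⁻³·A⁻¹
  D. V·m⁻¹ = J·C⁻¹·m⁻¹ = kg·m·s⁻³·A⁻¹
All reduce to kg·m·s⁻³·A⁻¹ except B., which is kg·m²·s⁻³·A⁻¹.

B.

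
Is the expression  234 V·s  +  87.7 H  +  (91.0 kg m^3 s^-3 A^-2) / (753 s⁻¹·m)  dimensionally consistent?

No

Expand each in SI base units:
  234 V·s:  V·s = J·C⁻¹·s = kg·m²·s⁻²·A⁻¹
  87.7 H:  H = V·s·A⁻¹ = kg·m²·s⁻²·A⁻²
  (91.0 kg m^3 s^-3 A^-2) / (753 s⁻¹·m):  [kg·m³·s⁻³·A⁻²] / [m·s⁻¹] = kg·m²·s⁻²·A⁻²
The terms do not share a single dimension (kg·m²·s⁻²·A⁻² vs kg·m²·s⁻²·A⁻¹).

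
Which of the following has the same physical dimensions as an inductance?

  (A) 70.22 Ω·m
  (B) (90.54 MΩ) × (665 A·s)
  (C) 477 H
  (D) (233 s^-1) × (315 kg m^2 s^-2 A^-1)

(C)

Reference: [inductance] = kg·m²·s⁻²·A⁻².
Each option:
  (A) Ω·m = V·A⁻¹·m = kg·m³·s⁻³·A⁻²
  (B) [kg·m²·s⁻³·A⁻²] · [s·A] = kg·m²·s⁻²·A⁻¹
  (C) H = V·s·A⁻¹ = kg·m²·s⁻²·A⁻²  ← same
  (D) [s⁻¹] · [kg·m²·s⁻²·A⁻¹] = kg·m²·s⁻³·A⁻¹
Only (C) matches kg·m²·s⁻²·A⁻².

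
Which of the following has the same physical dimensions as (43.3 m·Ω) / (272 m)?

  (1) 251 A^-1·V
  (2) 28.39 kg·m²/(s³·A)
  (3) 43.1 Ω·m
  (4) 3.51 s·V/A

Reference: [kg·m³·s⁻³·A⁻²] / [m] = kg·m²·s⁻³·A⁻².
Each option:
  (1) V·A⁻¹ = J·C⁻¹·A⁻¹ = kg·m²·s⁻³·A⁻²  ← same
  (2) kg·m²·s⁻³·A⁻¹
  (3) Ω·m = V·A⁻¹·m = kg·m³·s⁻³·A⁻²
  (4) V·s·A⁻¹ = J·C⁻¹·s·A⁻¹ = kg·m²·s⁻²·A⁻²
Only (1) matches kg·m²·s⁻³·A⁻².

(1)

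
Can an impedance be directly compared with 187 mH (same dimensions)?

No

Expand each in SI base units:
  an impedance:  [impedance] = kg·m²·s⁻³·A⁻²
  187 mH:  H = V·s·A⁻¹ = kg·m²·s⁻²·A⁻²
kg·m²·s⁻³·A⁻² ≠ kg·m²·s⁻²·A⁻², so they cannot be added.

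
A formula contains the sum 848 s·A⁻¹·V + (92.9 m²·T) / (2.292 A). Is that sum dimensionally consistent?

Dimensions:
  848 s·A⁻¹·V:  V·s·A⁻¹ = J·C⁻¹·s·A⁻¹ = kg·m²·s⁻²·A⁻²
  (92.9 m²·T) / (2.292 A):  [kg·m²·s⁻²·A⁻¹] / [A] = kg·m²·s⁻²·A⁻²
Both are kg·m²·s⁻²·A⁻², so they have the same dimensions and can be added.

Yes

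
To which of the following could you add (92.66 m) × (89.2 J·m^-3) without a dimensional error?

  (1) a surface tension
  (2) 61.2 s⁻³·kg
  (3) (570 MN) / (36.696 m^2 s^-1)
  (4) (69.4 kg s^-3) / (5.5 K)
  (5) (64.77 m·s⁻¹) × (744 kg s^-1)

(1)

Reference: [m] · [kg·m⁻¹·s⁻²] = kg·s⁻².
Each option:
  (1) [surface tension] = kg·s⁻²  ← same
  (2) kg·s⁻³
  (3) [kg·m·s⁻²] / [m²·s⁻¹] = kg·m⁻¹·s⁻¹
  (4) [kg·s⁻³] / [K] = kg·s⁻³·K⁻¹
  (5) [m·s⁻¹] · [kg·s⁻¹] = kg·m·s⁻²
Only (1) matches kg·s⁻².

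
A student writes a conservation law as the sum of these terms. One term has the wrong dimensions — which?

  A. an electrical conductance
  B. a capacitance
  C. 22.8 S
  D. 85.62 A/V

Dimensions:
  A. [electrical conductance] = kg⁻¹·m⁻²·s³·A²
  B. [capacitance] = kg⁻¹·m⁻²·s⁴·A²
  C. S = Ω⁻¹ = kg⁻¹·m⁻²·s³·A²
  D. A·V⁻¹ = A·(J·C⁻¹)⁻¹ = kg⁻¹·m⁻²·s³·A²
All reduce to kg⁻¹·m⁻²·s³·A² except B., which is kg⁻¹·m⁻²·s⁴·A².

B.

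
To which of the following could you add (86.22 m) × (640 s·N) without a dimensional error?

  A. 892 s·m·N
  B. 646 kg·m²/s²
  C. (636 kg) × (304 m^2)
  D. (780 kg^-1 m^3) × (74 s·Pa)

Reference: [m] · [kg·m·s⁻¹] = kg·m²·s⁻¹.
Each option:
  A. N·m·s = kg·m·s⁻²·m·s = kg·m²·s⁻¹  ← same
  B. kg·m²·s⁻²
  C. [kg] · [m²] = kg·m²
  D. [kg⁻¹·m³] · [kg·m⁻¹·s⁻¹] = m²·s⁻¹
Only A. matches kg·m²·s⁻¹.

A.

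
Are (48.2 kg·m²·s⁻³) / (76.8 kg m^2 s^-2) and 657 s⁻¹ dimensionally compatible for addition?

In SI base units:
  (48.2 kg·m²·s⁻³) / (76.8 kg m^2 s^-2):  [kg·m²·s⁻³] / [kg·m²·s⁻²] = s⁻¹
  657 s⁻¹:  s⁻¹
Both are s⁻¹, so they have the same dimensions and can be added.

Yes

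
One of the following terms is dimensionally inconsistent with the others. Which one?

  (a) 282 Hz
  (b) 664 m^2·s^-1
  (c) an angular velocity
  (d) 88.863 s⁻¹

(b)

In SI base units:
  (a) Hz = s⁻¹
  (b) m²·s⁻¹
  (c) [angular velocity] = s⁻¹
  (d) s⁻¹
All reduce to s⁻¹ except (b), which is m²·s⁻¹.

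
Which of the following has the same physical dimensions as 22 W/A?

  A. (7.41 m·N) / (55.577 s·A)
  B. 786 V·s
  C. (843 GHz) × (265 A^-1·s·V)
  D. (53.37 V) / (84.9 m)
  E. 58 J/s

Reference: W·A⁻¹ = J·s⁻¹·A⁻¹ = kg·m²·s⁻³·A⁻¹.
Each option:
  A. [kg·m²·s⁻²] / [s·A] = kg·m²·s⁻³·A⁻¹  ← same
  B. V·s = J·C⁻¹·s = kg·m²·s⁻²·A⁻¹
  C. [s⁻¹] · [kg·m²·s⁻²·A⁻²] = kg·m²·s⁻³·A⁻²
  D. [kg·m²·s⁻³·A⁻¹] / [m] = kg·m·s⁻³·A⁻¹
  E. J·s⁻¹ = N·m·s⁻¹ = kg·m²·s⁻³
Only A. matches kg·m²·s⁻³·A⁻¹.

A.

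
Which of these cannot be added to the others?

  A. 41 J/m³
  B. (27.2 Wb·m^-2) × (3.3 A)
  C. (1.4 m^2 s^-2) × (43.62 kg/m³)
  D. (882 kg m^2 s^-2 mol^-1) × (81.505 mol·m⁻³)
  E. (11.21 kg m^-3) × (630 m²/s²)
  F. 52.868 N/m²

Dimensions:
  A. J·m⁻³ = N·m·m⁻³ = kg·m⁻¹·s⁻²
  B. [kg·s⁻²·A⁻¹] · [A] = kg·s⁻²
  C. [m²·s⁻²] · [kg·m⁻³] = kg·m⁻¹·s⁻²
  D. [kg·m²·s⁻²·mol⁻¹] · [m⁻³·mol] = kg·m⁻¹·s⁻²
  E. [kg·m⁻³] · [m²·s⁻²] = kg·m⁻¹·s⁻²
  F. N·m⁻² = kg·m·s⁻²·m⁻² = kg·m⁻¹·s⁻²
All reduce to kg·m⁻¹·s⁻² except B., which is kg·s⁻².

B.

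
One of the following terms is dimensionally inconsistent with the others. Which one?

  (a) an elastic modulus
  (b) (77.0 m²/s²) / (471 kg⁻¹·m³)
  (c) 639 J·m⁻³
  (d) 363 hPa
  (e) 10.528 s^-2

Reduce each to base SI dimensions:
  (a) [elastic modulus] = kg·m⁻¹·s⁻²
  (b) [m²·s⁻²] / [kg⁻¹·m³] = kg·m⁻¹·s⁻²
  (c) J·m⁻³ = N·m·m⁻³ = kg·m⁻¹·s⁻²
  (d) Pa = N·m⁻² = kg·m⁻¹·s⁻²
  (e) s⁻²
All reduce to kg·m⁻¹·s⁻² except (e), which is s⁻².

(e)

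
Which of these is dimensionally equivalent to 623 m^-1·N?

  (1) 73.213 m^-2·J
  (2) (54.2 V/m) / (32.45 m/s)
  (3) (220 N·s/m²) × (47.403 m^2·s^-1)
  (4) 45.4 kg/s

Reference: N·m⁻¹ = kg·m·s⁻²·m⁻¹ = kg·s⁻².
Each option:
  (1) J·m⁻² = N·m·m⁻² = kg·s⁻²  ← same
  (2) [kg·m·s⁻³·A⁻¹] / [m·s⁻¹] = kg·s⁻²·A⁻¹
  (3) [kg·m⁻¹·s⁻¹] · [m²·s⁻¹] = kg·m·s⁻²
  (4) kg·s⁻¹
Only (1) matches kg·s⁻².

(1)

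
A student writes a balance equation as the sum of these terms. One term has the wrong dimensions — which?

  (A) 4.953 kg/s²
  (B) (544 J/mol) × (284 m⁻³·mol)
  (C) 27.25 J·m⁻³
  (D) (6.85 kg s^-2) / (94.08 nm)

Reduce each to base SI dimensions:
  (A) kg·s⁻²
  (B) [kg·m²·s⁻²·mol⁻¹] · [m⁻³·mol] = kg·m⁻¹·s⁻²
  (C) J·m⁻³ = N·m·m⁻³ = kg·m⁻¹·s⁻²
  (D) [kg·s⁻²] / [m] = kg·m⁻¹·s⁻²
All reduce to kg·m⁻¹·s⁻² except (A), which is kg·s⁻².

(A)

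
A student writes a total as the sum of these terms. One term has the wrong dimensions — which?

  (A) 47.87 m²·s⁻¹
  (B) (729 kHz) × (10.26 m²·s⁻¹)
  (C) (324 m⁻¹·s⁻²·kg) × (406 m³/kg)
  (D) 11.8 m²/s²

Expand each in SI base units:
  (A) m²·s⁻¹
  (B) [s⁻¹] · [m²·s⁻¹] = m²·s⁻²
  (C) [kg·m⁻¹·s⁻²] · [kg⁻¹·m³] = m²·s⁻²
  (D) m²·s⁻²
All reduce to m²·s⁻² except (A), which is m²·s⁻¹.

(A)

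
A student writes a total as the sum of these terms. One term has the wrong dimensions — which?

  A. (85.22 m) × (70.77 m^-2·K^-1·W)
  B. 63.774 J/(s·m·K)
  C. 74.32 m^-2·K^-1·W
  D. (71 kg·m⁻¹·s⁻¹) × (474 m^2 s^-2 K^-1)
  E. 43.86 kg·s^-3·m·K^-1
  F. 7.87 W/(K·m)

C.

Work out the base dimensions of each:
  A. [m] · [kg·s⁻³·K⁻¹] = kg·m·s⁻³·K⁻¹
  B. J·s⁻¹·m⁻¹·K⁻¹ = N·m·s⁻¹·m⁻¹·K⁻¹ = kg·m·s⁻³·K⁻¹
  C. W·m⁻²·K⁻¹ = J·s⁻¹·m⁻²·K⁻¹ = kg·s⁻³·K⁻¹
  D. [kg·m⁻¹·s⁻¹] · [m²·s⁻²·K⁻¹] = kg·m·s⁻³·K⁻¹
  E. kg·m·s⁻³·K⁻¹
  F. W·m⁻¹·K⁻¹ = J·s⁻¹·m⁻¹·K⁻¹ = kg·m·s⁻³·K⁻¹
All reduce to kg·m·s⁻³·K⁻¹ except C., which is kg·s⁻³·K⁻¹.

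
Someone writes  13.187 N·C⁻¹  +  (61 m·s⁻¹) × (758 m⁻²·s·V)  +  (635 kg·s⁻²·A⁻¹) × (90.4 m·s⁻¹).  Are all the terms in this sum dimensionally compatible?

Work out the base dimensions of each:
  13.187 N·C⁻¹:  N·C⁻¹ = kg·m·s⁻²·(s·A)⁻¹ = kg·m·s⁻³·A⁻¹
  (61 m·s⁻¹) × (758 m⁻²·s·V):  [m·s⁻¹] · [kg·s⁻²·A⁻¹] = kg·m·s⁻³·A⁻¹
  (635 kg·s⁻²·A⁻¹) × (90.4 m·s⁻¹):  [kg·s⁻²·A⁻¹] · [m·s⁻¹] = kg·m·s⁻³·A⁻¹
Every term reduces to kg·m·s⁻³·A⁻¹.

Yes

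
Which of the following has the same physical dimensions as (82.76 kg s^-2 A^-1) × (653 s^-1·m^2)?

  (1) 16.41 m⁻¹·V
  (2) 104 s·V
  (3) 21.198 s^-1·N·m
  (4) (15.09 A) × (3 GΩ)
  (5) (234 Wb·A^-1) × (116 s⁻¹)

(4)

Reference: [kg·s⁻²·A⁻¹] · [m²·s⁻¹] = kg·m²·s⁻³·A⁻¹.
Each option:
  (1) V·m⁻¹ = J·C⁻¹·m⁻¹ = kg·m·s⁻³·A⁻¹
  (2) V·s = J·C⁻¹·s = kg·m²·s⁻²·A⁻¹
  (3) N·m·s⁻¹ = kg·m·s⁻²·m·s⁻¹ = kg·m²·s⁻³
  (4) [A] · [kg·m²·s⁻³·A⁻²] = kg·m²·s⁻³·A⁻¹  ← same
  (5) [kg·m²·s⁻²·A⁻²] · [s⁻¹] = kg·m²·s⁻³·A⁻²
Only (4) matches kg·m²·s⁻³·A⁻¹.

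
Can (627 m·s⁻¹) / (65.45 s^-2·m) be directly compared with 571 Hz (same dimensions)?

Work out the base dimensions of each:
  (627 m·s⁻¹) / (65.45 s^-2·m):  [m·s⁻¹] / [m·s⁻²] = s
  571 Hz:  Hz = s⁻¹
s ≠ s⁻¹, so they cannot be added.

No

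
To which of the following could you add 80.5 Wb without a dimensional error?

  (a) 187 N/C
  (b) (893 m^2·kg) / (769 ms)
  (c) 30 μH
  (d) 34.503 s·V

(d)

Reference: Wb = V·s = kg·m²·s⁻²·A⁻¹.
Each option:
  (a) N·C⁻¹ = kg·m·s⁻²·(s·A)⁻¹ = kg·m·s⁻³·A⁻¹
  (b) [kg·m²] / [s] = kg·m²·s⁻¹
  (c) H = V·s·A⁻¹ = kg·m²·s⁻²·A⁻²
  (d) V·s = J·C⁻¹·s = kg·m²·s⁻²·A⁻¹  ← same
Only (d) matches kg·m²·s⁻²·A⁻¹.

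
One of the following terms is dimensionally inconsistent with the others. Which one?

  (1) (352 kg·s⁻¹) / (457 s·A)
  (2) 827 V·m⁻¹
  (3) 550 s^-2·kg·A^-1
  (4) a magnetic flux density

(2)

Work out the base dimensions of each:
  (1) [kg·s⁻¹] / [s·A] = kg·s⁻²·A⁻¹
  (2) V·m⁻¹ = J·C⁻¹·m⁻¹ = kg·m·s⁻³·A⁻¹
  (3) kg·s⁻²·A⁻¹
  (4) [magnetic flux density] = kg·s⁻²·A⁻¹
All reduce to kg·s⁻²·A⁻¹ except (2), which is kg·m·s⁻³·A⁻¹.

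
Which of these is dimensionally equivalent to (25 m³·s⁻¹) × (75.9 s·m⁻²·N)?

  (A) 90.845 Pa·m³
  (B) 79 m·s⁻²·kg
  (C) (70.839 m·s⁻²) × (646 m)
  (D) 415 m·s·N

(A)

Reference: [m³·s⁻¹] · [kg·m⁻¹·s⁻¹] = kg·m²·s⁻².
Each option:
  (A) Pa·m³ = N·m⁻²·m³ = kg·m²·s⁻²  ← same
  (B) kg·m·s⁻²
  (C) [m·s⁻²] · [m] = m²·s⁻²
  (D) N·m·s = kg·m·s⁻²·m·s = kg·m²·s⁻¹
Only (A) matches kg·m²·s⁻².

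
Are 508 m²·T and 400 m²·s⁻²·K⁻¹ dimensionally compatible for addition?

Reduce each to base SI dimensions:
  508 m²·T:  T·m² = Wb·m⁻²·m² = kg·m²·s⁻²·A⁻¹
  400 m²·s⁻²·K⁻¹:  m²·s⁻²·K⁻¹
kg·m²·s⁻²·A⁻¹ ≠ m²·s⁻²·K⁻¹, so they cannot be added.

No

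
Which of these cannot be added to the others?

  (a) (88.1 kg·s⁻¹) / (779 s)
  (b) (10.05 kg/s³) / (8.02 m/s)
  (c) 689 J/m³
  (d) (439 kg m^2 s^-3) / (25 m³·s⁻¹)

Dimensions:
  (a) [kg·s⁻¹] / [s] = kg·s⁻²
  (b) [kg·s⁻³] / [m·s⁻¹] = kg·m⁻¹·s⁻²
  (c) J·m⁻³ = N·m·m⁻³ = kg·m⁻¹·s⁻²
  (d) [kg·m²·s⁻³] / [m³·s⁻¹] = kg·m⁻¹·s⁻²
All reduce to kg·m⁻¹·s⁻² except (a), which is kg·s⁻².

(a)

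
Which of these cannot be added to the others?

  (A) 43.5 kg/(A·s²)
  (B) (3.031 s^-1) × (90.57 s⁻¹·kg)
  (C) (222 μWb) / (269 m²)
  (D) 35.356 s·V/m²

Expand each in SI base units:
  (A) kg·s⁻²·A⁻¹
  (B) [s⁻¹] · [kg·s⁻¹] = kg·s⁻²
  (C) [kg·m²·s⁻²·A⁻¹] / [m²] = kg·s⁻²·A⁻¹
  (D) V·s·m⁻² = J·C⁻¹·s·m⁻² = kg·s⁻²·A⁻¹
All reduce to kg·s⁻²·A⁻¹ except (B), which is kg·s⁻².

(B)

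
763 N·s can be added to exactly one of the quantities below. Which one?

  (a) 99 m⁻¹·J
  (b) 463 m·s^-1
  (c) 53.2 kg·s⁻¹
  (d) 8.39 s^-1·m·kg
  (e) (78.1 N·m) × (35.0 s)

(d)

Reference: N·s = kg·m·s⁻²·s = kg·m·s⁻¹.
Each option:
  (a) J·m⁻¹ = N·m·m⁻¹ = kg·m·s⁻²
  (b) m·s⁻¹
  (c) kg·s⁻¹
  (d) kg·m·s⁻¹  ← same
  (e) [kg·m²·s⁻²] · [s] = kg·m²·s⁻¹
Only (d) matches kg·m·s⁻¹.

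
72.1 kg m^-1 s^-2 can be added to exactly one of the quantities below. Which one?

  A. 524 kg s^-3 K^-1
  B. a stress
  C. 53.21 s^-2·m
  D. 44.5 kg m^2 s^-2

B.

Reference: kg·m⁻¹·s⁻².
Each option:
  A. kg·s⁻³·K⁻¹
  B. [stress] = kg·m⁻¹·s⁻²  ← same
  C. m·s⁻²
  D. kg·m²·s⁻²
Only B. matches kg·m⁻¹·s⁻².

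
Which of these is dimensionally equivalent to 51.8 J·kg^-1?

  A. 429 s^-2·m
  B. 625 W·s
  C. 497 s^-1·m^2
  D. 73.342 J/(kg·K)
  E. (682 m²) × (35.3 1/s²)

E.

Reference: J·kg⁻¹ = N·m·kg⁻¹ = m²·s⁻².
Each option:
  A. m·s⁻²
  B. W·s = J·s⁻¹·s = kg·m²·s⁻²
  C. m²·s⁻¹
  D. J·kg⁻¹·K⁻¹ = N·m·kg⁻¹·K⁻¹ = m²·s⁻²·K⁻¹
  E. [m²] · [s⁻²] = m²·s⁻²  ← same
Only E. matches m²·s⁻².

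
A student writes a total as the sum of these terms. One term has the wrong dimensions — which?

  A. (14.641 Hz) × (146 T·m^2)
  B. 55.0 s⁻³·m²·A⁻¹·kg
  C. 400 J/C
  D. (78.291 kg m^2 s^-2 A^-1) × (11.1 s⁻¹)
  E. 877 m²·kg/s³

E.

Expand each in SI base units:
  A. [s⁻¹] · [kg·m²·s⁻²·A⁻¹] = kg·m²·s⁻³·A⁻¹
  B. kg·m²·s⁻³·A⁻¹
  C. J·C⁻¹ = N·m·(s·A)⁻¹ = kg·m²·s⁻³·A⁻¹
  D. [kg·m²·s⁻²·A⁻¹] · [s⁻¹] = kg·m²·s⁻³·A⁻¹
  E. kg·m²·s⁻³
All reduce to kg·m²·s⁻³·A⁻¹ except E., which is kg·m²·s⁻³.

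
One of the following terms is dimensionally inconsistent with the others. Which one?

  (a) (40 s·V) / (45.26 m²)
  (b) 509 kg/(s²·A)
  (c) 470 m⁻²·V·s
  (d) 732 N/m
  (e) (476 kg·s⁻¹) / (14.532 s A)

(d)

In SI base units:
  (a) [kg·m²·s⁻²·A⁻¹] / [m²] = kg·s⁻²·A⁻¹
  (b) kg·s⁻²·A⁻¹
  (c) V·s·m⁻² = J·C⁻¹·s·m⁻² = kg·s⁻²·A⁻¹
  (d) N·m⁻¹ = kg·m·s⁻²·m⁻¹ = kg·s⁻²
  (e) [kg·s⁻¹] / [s·A] = kg·s⁻²·A⁻¹
All reduce to kg·s⁻²·A⁻¹ except (d), which is kg·s⁻².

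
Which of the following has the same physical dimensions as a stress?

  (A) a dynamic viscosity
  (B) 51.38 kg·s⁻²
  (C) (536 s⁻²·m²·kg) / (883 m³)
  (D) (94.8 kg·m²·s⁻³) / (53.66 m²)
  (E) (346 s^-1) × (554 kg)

Reference: [stress] = kg·m⁻¹·s⁻².
Each option:
  (A) [dynamic viscosity] = kg·m⁻¹·s⁻¹
  (B) kg·s⁻²
  (C) [kg·m²·s⁻²] / [m³] = kg·m⁻¹·s⁻²  ← same
  (D) [kg·m²·s⁻³] / [m²] = kg·s⁻³
  (E) [s⁻¹] · [kg] = kg·s⁻¹
Only (C) matches kg·m⁻¹·s⁻².

(C)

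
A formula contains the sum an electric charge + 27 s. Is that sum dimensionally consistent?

Reduce each to base SI dimensions:
  an electric charge:  [electric charge] = s·A
  27 s:  s
s·A ≠ s, so they cannot be added.

No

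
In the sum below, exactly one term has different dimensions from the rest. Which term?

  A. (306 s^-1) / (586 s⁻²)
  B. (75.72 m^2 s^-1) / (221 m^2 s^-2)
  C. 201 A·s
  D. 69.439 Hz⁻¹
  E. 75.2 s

Work out the base dimensions of each:
  A. [s⁻¹] / [s⁻²] = s
  B. [m²·s⁻¹] / [m²·s⁻²] = s
  C. A·s = s·A
  D. Hz⁻¹ = (s⁻¹)⁻¹ = s
  E. s
All reduce to s except C., which is s·A.

C.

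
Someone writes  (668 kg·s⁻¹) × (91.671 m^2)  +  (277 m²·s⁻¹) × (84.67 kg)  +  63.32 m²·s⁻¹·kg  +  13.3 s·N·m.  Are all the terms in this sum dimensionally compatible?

Reduce each to base SI dimensions:
  (668 kg·s⁻¹) × (91.671 m^2):  [kg·s⁻¹] · [m²] = kg·m²·s⁻¹
  (277 m²·s⁻¹) × (84.67 kg):  [m²·s⁻¹] · [kg] = kg·m²·s⁻¹
  63.32 m²·s⁻¹·kg:  kg·m²·s⁻¹
  13.3 s·N·m:  N·m·s = kg·m·s⁻²·m·s = kg·m²·s⁻¹
Every term reduces to kg·m²·s⁻¹.

Yes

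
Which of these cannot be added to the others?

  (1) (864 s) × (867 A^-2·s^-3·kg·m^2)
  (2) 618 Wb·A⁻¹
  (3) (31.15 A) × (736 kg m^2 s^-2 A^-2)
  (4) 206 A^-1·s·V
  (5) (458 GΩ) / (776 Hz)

(3)

In SI base units:
  (1) [s] · [kg·m²·s⁻³·A⁻²] = kg·m²·s⁻²·A⁻²
  (2) Wb·A⁻¹ = V·s·A⁻¹ = kg·m²·s⁻²·A⁻²
  (3) [A] · [kg·m²·s⁻²·A⁻²] = kg·m²·s⁻²·A⁻¹
  (4) V·s·A⁻¹ = J·C⁻¹·s·A⁻¹ = kg·m²·s⁻²·A⁻²
  (5) [kg·m²·s⁻³·A⁻²] / [s⁻¹] = kg·m²·s⁻²·A⁻²
All reduce to kg·m²·s⁻²·A⁻² except (3), which is kg·m²·s⁻²·A⁻¹.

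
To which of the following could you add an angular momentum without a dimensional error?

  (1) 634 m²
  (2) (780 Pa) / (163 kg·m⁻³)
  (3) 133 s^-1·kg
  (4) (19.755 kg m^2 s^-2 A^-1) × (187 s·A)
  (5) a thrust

(4)

Reference: [angular momentum] = kg·m²·s⁻¹.
Each option:
  (1) m²
  (2) [kg·m⁻¹·s⁻²] / [kg·m⁻³] = m²·s⁻²
  (3) kg·s⁻¹
  (4) [kg·m²·s⁻²·A⁻¹] · [s·A] = kg·m²·s⁻¹  ← same
  (5) [thrust] = kg·m·s⁻²
Only (4) matches kg·m²·s⁻¹.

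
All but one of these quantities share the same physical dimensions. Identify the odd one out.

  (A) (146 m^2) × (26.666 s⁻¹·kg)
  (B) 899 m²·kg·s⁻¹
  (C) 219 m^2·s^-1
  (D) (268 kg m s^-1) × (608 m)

(C)

Reduce each to base SI dimensions:
  (A) [m²] · [kg·s⁻¹] = kg·m²·s⁻¹
  (B) kg·m²·s⁻¹
  (C) m²·s⁻¹
  (D) [kg·m·s⁻¹] · [m] = kg·m²·s⁻¹
All reduce to kg·m²·s⁻¹ except (C), which is m²·s⁻¹.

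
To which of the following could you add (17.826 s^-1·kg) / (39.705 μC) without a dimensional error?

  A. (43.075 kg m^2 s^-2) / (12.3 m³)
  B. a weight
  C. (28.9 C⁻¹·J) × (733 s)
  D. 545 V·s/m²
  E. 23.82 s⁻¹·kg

D.

Reference: [kg·s⁻¹] / [s·A] = kg·s⁻²·A⁻¹.
Each option:
  A. [kg·m²·s⁻²] / [m³] = kg·m⁻¹·s⁻²
  B. [weight] = kg·m·s⁻²
  C. [kg·m²·s⁻³·A⁻¹] · [s] = kg·m²·s⁻²·A⁻¹
  D. V·s·m⁻² = J·C⁻¹·s·m⁻² = kg·s⁻²·A⁻¹  ← same
  E. kg·s⁻¹
Only D. matches kg·s⁻²·A⁻¹.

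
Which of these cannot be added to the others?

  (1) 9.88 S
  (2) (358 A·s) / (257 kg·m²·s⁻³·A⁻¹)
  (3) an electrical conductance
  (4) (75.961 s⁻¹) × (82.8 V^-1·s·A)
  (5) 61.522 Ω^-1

Reduce each to base SI dimensions:
  (1) S = Ω⁻¹ = kg⁻¹·m⁻²·s³·A²
  (2) [s·A] / [kg·m²·s⁻³·A⁻¹] = kg⁻¹·m⁻²·s⁴·A²
  (3) [electrical conductance] = kg⁻¹·m⁻²·s³·A²
  (4) [s⁻¹] · [kg⁻¹·m⁻²·s⁴·A²] = kg⁻¹·m⁻²·s³·A²
  (5) Ω⁻¹ = (V·A⁻¹)⁻¹ = kg⁻¹·m⁻²·s³·A²
All reduce to kg⁻¹·m⁻²·s³·A² except (2), which is kg⁻¹·m⁻²·s⁴·A².

(2)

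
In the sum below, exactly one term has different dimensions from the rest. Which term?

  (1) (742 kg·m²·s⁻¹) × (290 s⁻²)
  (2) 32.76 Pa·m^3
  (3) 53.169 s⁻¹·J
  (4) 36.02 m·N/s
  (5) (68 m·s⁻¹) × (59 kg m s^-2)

(2)

Reduce each to base SI dimensions:
  (1) [kg·m²·s⁻¹] · [s⁻²] = kg·m²·s⁻³
  (2) Pa·m³ = N·m⁻²·m³ = kg·m²·s⁻²
  (3) J·s⁻¹ = N·m·s⁻¹ = kg·m²·s⁻³
  (4) N·m·s⁻¹ = kg·m·s⁻²·m·s⁻¹ = kg·m²·s⁻³
  (5) [m·s⁻¹] · [kg·m·s⁻²] = kg·m²·s⁻³
All reduce to kg·m²·s⁻³ except (2), which is kg·m²·s⁻².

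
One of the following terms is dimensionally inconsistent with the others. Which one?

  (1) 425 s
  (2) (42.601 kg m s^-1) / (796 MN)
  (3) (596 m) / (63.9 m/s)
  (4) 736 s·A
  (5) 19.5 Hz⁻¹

(4)

In SI base units:
  (1) s
  (2) [kg·m·s⁻¹] / [kg·m·s⁻²] = s
  (3) [m] / [m·s⁻¹] = s
  (4) A·s = s·A
  (5) Hz⁻¹ = (s⁻¹)⁻¹ = s
All reduce to s except (4), which is s·A.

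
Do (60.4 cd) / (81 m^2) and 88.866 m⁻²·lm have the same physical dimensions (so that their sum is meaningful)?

Expand each in SI base units:
  (60.4 cd) / (81 m^2):  [cd] / [m²] = m⁻²·cd
  88.866 m⁻²·lm:  lm·m⁻² = cd·m⁻² = m⁻²·cd
Both are m⁻²·cd, so they have the same dimensions and can be added.

Yes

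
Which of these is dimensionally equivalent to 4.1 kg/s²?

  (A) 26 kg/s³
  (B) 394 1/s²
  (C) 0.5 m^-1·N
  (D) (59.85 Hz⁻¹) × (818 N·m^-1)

Reference: kg·s⁻².
Each option:
  (A) kg·s⁻³
  (B) s⁻²
  (C) N·m⁻¹ = kg·m·s⁻²·m⁻¹ = kg·s⁻²  ← same
  (D) [s] · [kg·s⁻²] = kg·s⁻¹
Only (C) matches kg·s⁻².

(C)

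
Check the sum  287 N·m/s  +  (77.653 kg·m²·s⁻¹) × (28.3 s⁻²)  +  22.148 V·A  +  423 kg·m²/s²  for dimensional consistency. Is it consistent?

No

Dimensions:
  287 N·m/s:  N·m·s⁻¹ = kg·m·s⁻²·m·s⁻¹ = kg·m²·s⁻³
  (77.653 kg·m²·s⁻¹) × (28.3 s⁻²):  [kg·m²·s⁻¹] · [s⁻²] = kg·m²·s⁻³
  22.148 V·A:  V·A = J·C⁻¹·A = kg·m²·s⁻³
  423 kg·m²/s²:  kg·m²·s⁻²
The terms do not share a single dimension (kg·m²·s⁻² vs kg·m²·s⁻³).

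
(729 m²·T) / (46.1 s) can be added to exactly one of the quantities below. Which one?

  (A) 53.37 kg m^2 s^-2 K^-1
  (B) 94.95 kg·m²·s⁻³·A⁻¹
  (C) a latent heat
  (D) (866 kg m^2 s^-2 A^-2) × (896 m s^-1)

Reference: [kg·m²·s⁻²·A⁻¹] / [s] = kg·m²·s⁻³·A⁻¹.
Each option:
  (A) kg·m²·s⁻²·K⁻¹
  (B) kg·m²·s⁻³·A⁻¹  ← same
  (C) [latent heat] = m²·s⁻²
  (D) [kg·m²·s⁻²·A⁻²] · [m·s⁻¹] = kg·m³·s⁻³·A⁻²
Only (B) matches kg·m²·s⁻³·A⁻¹.

(B)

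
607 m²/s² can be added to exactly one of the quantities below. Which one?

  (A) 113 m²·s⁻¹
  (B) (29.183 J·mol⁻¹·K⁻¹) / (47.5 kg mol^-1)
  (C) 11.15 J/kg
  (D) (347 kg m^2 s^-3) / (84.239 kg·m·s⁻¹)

Reference: m²·s⁻².
Each option:
  (A) m²·s⁻¹
  (B) [kg·m²·s⁻²·K⁻¹·mol⁻¹] / [kg·mol⁻¹] = m²·s⁻²·K⁻¹
  (C) J·kg⁻¹ = N·m·kg⁻¹ = m²·s⁻²  ← same
  (D) [kg·m²·s⁻³] / [kg·m·s⁻¹] = m·s⁻²
Only (C) matches m²·s⁻².

(C)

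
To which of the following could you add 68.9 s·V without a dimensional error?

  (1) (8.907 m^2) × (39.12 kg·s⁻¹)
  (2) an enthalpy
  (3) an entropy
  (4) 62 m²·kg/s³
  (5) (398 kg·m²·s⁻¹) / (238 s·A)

Reference: V·s = J·C⁻¹·s = kg·m²·s⁻²·A⁻¹.
Each option:
  (1) [m²] · [kg·s⁻¹] = kg·m²·s⁻¹
  (2) [enthalpy] = kg·m²·s⁻²
  (3) [entropy] = kg·m²·s⁻²·K⁻¹
  (4) kg·m²·s⁻³
  (5) [kg·m²·s⁻¹] / [s·A] = kg·m²·s⁻²·A⁻¹  ← same
Only (5) matches kg·m²·s⁻²·A⁻¹.

(5)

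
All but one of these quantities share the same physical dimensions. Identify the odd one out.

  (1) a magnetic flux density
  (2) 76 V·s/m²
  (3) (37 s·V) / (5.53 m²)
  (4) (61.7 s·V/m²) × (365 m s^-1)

Reduce each to base SI dimensions:
  (1) [magnetic flux density] = kg·s⁻²·A⁻¹
  (2) V·s·m⁻² = J·C⁻¹·s·m⁻² = kg·s⁻²·A⁻¹
  (3) [kg·m²·s⁻²·A⁻¹] / [m²] = kg·s⁻²·A⁻¹
  (4) [kg·s⁻²·A⁻¹] · [m·s⁻¹] = kg·m·s⁻³·A⁻¹
All reduce to kg·s⁻²·A⁻¹ except (4), which is kg·m·s⁻³·A⁻¹.

(4)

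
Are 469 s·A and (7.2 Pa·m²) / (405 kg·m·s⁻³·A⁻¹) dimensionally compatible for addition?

Reduce each to base SI dimensions:
  469 s·A:  A·s = s·A
  (7.2 Pa·m²) / (405 kg·m·s⁻³·A⁻¹):  [kg·m·s⁻²] / [kg·m·s⁻³·A⁻¹] = s·A
Both are s·A, so they have the same dimensions and can be added.

Yes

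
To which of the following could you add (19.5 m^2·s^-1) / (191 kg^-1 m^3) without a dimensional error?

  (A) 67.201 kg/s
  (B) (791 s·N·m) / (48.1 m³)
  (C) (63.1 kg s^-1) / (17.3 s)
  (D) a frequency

(B)

Reference: [m²·s⁻¹] / [kg⁻¹·m³] = kg·m⁻¹·s⁻¹.
Each option:
  (A) kg·s⁻¹
  (B) [kg·m²·s⁻¹] / [m³] = kg·m⁻¹·s⁻¹  ← same
  (C) [kg·s⁻¹] / [s] = kg·s⁻²
  (D) [frequency] = s⁻¹
Only (B) matches kg·m⁻¹·s⁻¹.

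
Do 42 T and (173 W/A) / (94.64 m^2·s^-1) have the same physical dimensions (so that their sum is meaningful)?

Work out the base dimensions of each:
  42 T:  T = Wb·m⁻² = kg·s⁻²·A⁻¹
  (173 W/A) / (94.64 m^2·s^-1):  [kg·m²·s⁻³·A⁻¹] / [m²·s⁻¹] = kg·s⁻²·A⁻¹
Both are kg·s⁻²·A⁻¹, so they have the same dimensions and can be added.

Yes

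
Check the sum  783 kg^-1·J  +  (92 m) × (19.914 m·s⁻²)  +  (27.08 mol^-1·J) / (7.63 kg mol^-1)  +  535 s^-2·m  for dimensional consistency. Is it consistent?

Dimensions:
  783 kg^-1·J:  J·kg⁻¹ = N·m·kg⁻¹ = m²·s⁻²
  (92 m) × (19.914 m·s⁻²):  [m] · [m·s⁻²] = m²·s⁻²
  (27.08 mol^-1·J) / (7.63 kg mol^-1):  [kg·m²·s⁻²·mol⁻¹] / [kg·mol⁻¹] = m²·s⁻²
  535 s^-2·m:  m·s⁻²
The terms do not share a single dimension (m²·s⁻² vs m·s⁻²).

No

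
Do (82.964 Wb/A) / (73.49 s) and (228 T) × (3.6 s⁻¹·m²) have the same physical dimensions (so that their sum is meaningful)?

No

Expand each in SI base units:
  (82.964 Wb/A) / (73.49 s):  [kg·m²·s⁻²·A⁻²] / [s] = kg·m²·s⁻³·A⁻²
  (228 T) × (3.6 s⁻¹·m²):  [kg·s⁻²·A⁻¹] · [m²·s⁻¹] = kg·m²·s⁻³·A⁻¹
kg·m²·s⁻³·A⁻² ≠ kg·m²·s⁻³·A⁻¹, so they cannot be added.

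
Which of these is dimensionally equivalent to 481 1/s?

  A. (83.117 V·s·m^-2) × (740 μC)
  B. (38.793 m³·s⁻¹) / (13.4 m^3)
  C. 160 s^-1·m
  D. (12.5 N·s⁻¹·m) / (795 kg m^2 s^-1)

Reference: s⁻¹.
Each option:
  A. [kg·s⁻²·A⁻¹] · [s·A] = kg·s⁻¹
  B. [m³·s⁻¹] / [m³] = s⁻¹  ← same
  C. m·s⁻¹
  D. [kg·m²·s⁻³] / [kg·m²·s⁻¹] = s⁻²
Only B. matches s⁻¹.

B.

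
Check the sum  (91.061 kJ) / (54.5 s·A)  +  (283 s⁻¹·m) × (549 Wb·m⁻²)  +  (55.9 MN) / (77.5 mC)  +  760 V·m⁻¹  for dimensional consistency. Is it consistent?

No

Reduce each to base SI dimensions:
  (91.061 kJ) / (54.5 s·A):  [kg·m²·s⁻²] / [s·A] = kg·m²·s⁻³·A⁻¹
  (283 s⁻¹·m) × (549 Wb·m⁻²):  [m·s⁻¹] · [kg·s⁻²·A⁻¹] = kg·m·s⁻³·A⁻¹
  (55.9 MN) / (77.5 mC):  [kg·m·s⁻²] / [s·A] = kg·m·s⁻³·A⁻¹
  760 V·m⁻¹:  V·m⁻¹ = J·C⁻¹·m⁻¹ = kg·m·s⁻³·A⁻¹
The terms do not share a single dimension (kg·m²·s⁻³·A⁻¹ vs kg·m·s⁻³·A⁻¹).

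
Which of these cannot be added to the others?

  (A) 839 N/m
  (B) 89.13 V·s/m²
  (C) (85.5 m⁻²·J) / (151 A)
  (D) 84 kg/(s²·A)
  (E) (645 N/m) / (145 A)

(A)

Reduce each to base SI dimensions:
  (A) N·m⁻¹ = kg·m·s⁻²·m⁻¹ = kg·s⁻²
  (B) V·s·m⁻² = J·C⁻¹·s·m⁻² = kg·s⁻²·A⁻¹
  (C) [kg·s⁻²] / [A] = kg·s⁻²·A⁻¹
  (D) kg·s⁻²·A⁻¹
  (E) [kg·s⁻²] / [A] = kg·s⁻²·A⁻¹
All reduce to kg·s⁻²·A⁻¹ except (A), which is kg·s⁻².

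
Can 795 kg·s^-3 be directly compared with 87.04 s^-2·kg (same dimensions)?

Dimensions:
  795 kg·s^-3:  kg·s⁻³
  87.04 s^-2·kg:  kg·s⁻²
kg·s⁻³ ≠ kg·s⁻², so they cannot be added.

No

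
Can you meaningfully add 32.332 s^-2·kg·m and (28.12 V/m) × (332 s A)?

Yes

In SI base units:
  32.332 s^-2·kg·m:  kg·m·s⁻²
  (28.12 V/m) × (332 s A):  [kg·m·s⁻³·A⁻¹] · [s·A] = kg·m·s⁻²
Both are kg·m·s⁻², so they have the same dimensions and can be added.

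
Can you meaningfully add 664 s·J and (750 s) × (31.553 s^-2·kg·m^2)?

Dimensions:
  664 s·J:  J·s = N·m·s = kg·m²·s⁻¹
  (750 s) × (31.553 s^-2·kg·m^2):  [s] · [kg·m²·s⁻²] = kg·m²·s⁻¹
Both are kg·m²·s⁻¹, so they have the same dimensions and can be added.

Yes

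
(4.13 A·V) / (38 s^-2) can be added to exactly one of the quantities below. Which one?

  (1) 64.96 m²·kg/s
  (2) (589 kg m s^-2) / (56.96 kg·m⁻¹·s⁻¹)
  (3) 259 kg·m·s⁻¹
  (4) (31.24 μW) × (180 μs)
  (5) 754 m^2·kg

Reference: [kg·m²·s⁻³] / [s⁻²] = kg·m²·s⁻¹.
Each option:
  (1) kg·m²·s⁻¹  ← same
  (2) [kg·m·s⁻²] / [kg·m⁻¹·s⁻¹] = m²·s⁻¹
  (3) kg·m·s⁻¹
  (4) [kg·m²·s⁻³] · [s] = kg·m²·s⁻²
  (5) kg·m²
Only (1) matches kg·m²·s⁻¹.

(1)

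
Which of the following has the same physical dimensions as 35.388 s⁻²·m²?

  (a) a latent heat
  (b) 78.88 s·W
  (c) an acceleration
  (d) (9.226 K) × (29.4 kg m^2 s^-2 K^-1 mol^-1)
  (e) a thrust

(a)

Reference: m²·s⁻².
Each option:
  (a) [latent heat] = m²·s⁻²  ← same
  (b) W·s = J·s⁻¹·s = kg·m²·s⁻²
  (c) [acceleration] = m·s⁻²
  (d) [K] · [kg·m²·s⁻²·K⁻¹·mol⁻¹] = kg·m²·s⁻²·mol⁻¹
  (e) [thrust] = kg·m·s⁻²
Only (a) matches m²·s⁻².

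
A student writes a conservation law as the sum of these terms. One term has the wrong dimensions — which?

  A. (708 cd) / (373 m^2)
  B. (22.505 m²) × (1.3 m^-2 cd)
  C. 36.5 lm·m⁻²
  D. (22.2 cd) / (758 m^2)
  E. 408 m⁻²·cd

Expand each in SI base units:
  A. [cd] / [m²] = m⁻²·cd
  B. [m²] · [m⁻²·cd] = cd
  C. lm·m⁻² = cd·m⁻² = m⁻²·cd
  D. [cd] / [m²] = m⁻²·cd
  E. cd·m⁻² = m⁻²·cd
All reduce to m⁻²·cd except B., which is cd.

B.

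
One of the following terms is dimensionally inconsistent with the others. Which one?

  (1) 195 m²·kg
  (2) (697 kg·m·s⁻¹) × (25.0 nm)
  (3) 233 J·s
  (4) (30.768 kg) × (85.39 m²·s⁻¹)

(1)

In SI base units:
  (1) kg·m²
  (2) [kg·m·s⁻¹] · [m] = kg·m²·s⁻¹
  (3) J·s = N·m·s = kg·m²·s⁻¹
  (4) [kg] · [m²·s⁻¹] = kg·m²·s⁻¹
All reduce to kg·m²·s⁻¹ except (1), which is kg·m².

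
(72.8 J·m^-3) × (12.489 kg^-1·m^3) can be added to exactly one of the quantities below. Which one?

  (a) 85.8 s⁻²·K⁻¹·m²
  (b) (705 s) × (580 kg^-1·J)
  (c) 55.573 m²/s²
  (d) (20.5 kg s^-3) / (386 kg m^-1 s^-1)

(c)

Reference: [kg·m⁻¹·s⁻²] · [kg⁻¹·m³] = m²·s⁻².
Each option:
  (a) m²·s⁻²·K⁻¹
  (b) [s] · [m²·s⁻²] = m²·s⁻¹
  (c) m²·s⁻²  ← same
  (d) [kg·s⁻³] / [kg·m⁻¹·s⁻¹] = m·s⁻²
Only (c) matches m²·s⁻².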